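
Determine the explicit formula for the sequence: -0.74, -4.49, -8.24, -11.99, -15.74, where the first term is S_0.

Check differences: -4.49 - -0.74 = -3.75
-8.24 - -4.49 = -3.75
Common difference d = -3.75.
First term a = -0.74.
Formula: S_i = -0.74 - 3.75*i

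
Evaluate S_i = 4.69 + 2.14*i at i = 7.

S_7 = 4.69 + 2.14*7 = 4.69 + 14.98 = 19.67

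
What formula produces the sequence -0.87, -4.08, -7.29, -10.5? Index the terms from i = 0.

Check differences: -4.08 - -0.87 = -3.21
-7.29 - -4.08 = -3.21
Common difference d = -3.21.
First term a = -0.87.
Formula: S_i = -0.87 - 3.21*i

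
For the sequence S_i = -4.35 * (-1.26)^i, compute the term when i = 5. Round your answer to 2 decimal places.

S_5 = -4.35 * (-1.26)^5 ≈ -4.35 * -3.1758 ≈ 13.81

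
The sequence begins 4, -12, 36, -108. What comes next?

Ratios: -12 / 4 = -3.0
This is a geometric sequence with common ratio r = -3.
Next term = -108 * -3 = 324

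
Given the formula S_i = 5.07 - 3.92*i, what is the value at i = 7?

S_7 = 5.07 + -3.92*7 = 5.07 + -27.44 = -22.37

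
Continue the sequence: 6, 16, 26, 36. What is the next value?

Differences: 16 - 6 = 10
This is an arithmetic sequence with common difference d = 10.
Next term = 36 + 10 = 46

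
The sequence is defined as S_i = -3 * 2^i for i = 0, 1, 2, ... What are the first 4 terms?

This is a geometric sequence.
i=0: S_0 = -3 * 2^0 = -3
i=1: S_1 = -3 * 2^1 = -6
i=2: S_2 = -3 * 2^2 = -12
i=3: S_3 = -3 * 2^3 = -24
The first 4 terms are: [-3, -6, -12, -24]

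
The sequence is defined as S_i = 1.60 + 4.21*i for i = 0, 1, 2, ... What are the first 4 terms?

This is an arithmetic sequence.
i=0: S_0 = 1.6 + 4.21*0 = 1.6
i=1: S_1 = 1.6 + 4.21*1 = 5.81
i=2: S_2 = 1.6 + 4.21*2 = 10.02
i=3: S_3 = 1.6 + 4.21*3 = 14.23
The first 4 terms are: [1.6, 5.81, 10.02, 14.23]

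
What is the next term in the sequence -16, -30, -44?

Differences: -30 - -16 = -14
This is an arithmetic sequence with common difference d = -14.
Next term = -44 + -14 = -58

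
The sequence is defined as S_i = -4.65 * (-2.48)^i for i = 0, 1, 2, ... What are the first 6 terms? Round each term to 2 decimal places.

This is a geometric sequence.
i=0: S_0 = -4.65 * (-2.48)^0 = -4.65
i=1: S_1 = -4.65 * (-2.48)^1 ≈ 11.53
i=2: S_2 = -4.65 * (-2.48)^2 ≈ -28.6
i=3: S_3 = -4.65 * (-2.48)^3 ≈ 70.93
i=4: S_4 = -4.65 * (-2.48)^4 ≈ -175.9
i=5: S_5 = -4.65 * (-2.48)^5 ≈ 436.23
The first 6 terms are: [-4.65, 11.53, -28.6, 70.93, -175.9, 436.23]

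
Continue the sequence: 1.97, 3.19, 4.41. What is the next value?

Differences: 3.19 - 1.97 = 1.22
This is an arithmetic sequence with common difference d = 1.22.
Next term = 4.41 + 1.22 = 5.63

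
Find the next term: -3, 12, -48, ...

Ratios: 12 / -3 = -4.0
This is a geometric sequence with common ratio r = -4.
Next term = -48 * -4 = 192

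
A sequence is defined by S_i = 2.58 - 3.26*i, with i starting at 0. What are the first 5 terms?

This is an arithmetic sequence.
i=0: S_0 = 2.58 + -3.26*0 = 2.58
i=1: S_1 = 2.58 + -3.26*1 = -0.68
i=2: S_2 = 2.58 + -3.26*2 = -3.94
i=3: S_3 = 2.58 + -3.26*3 = -7.2
i=4: S_4 = 2.58 + -3.26*4 = -10.46
The first 5 terms are: [2.58, -0.68, -3.94, -7.2, -10.46]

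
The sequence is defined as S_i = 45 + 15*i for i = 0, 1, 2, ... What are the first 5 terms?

This is an arithmetic sequence.
i=0: S_0 = 45 + 15*0 = 45
i=1: S_1 = 45 + 15*1 = 60
i=2: S_2 = 45 + 15*2 = 75
i=3: S_3 = 45 + 15*3 = 90
i=4: S_4 = 45 + 15*4 = 105
The first 5 terms are: [45, 60, 75, 90, 105]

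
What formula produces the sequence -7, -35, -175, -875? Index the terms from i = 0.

Check ratios: -35 / -7 = 5.0
Common ratio r = 5.
First term a = -7.
Formula: S_i = -7 * 5^i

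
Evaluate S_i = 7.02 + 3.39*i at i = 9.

S_9 = 7.02 + 3.39*9 = 7.02 + 30.51 = 37.53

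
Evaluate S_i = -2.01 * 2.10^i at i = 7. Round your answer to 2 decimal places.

S_7 = -2.01 * 2.1^7 ≈ -2.01 * 180.1089 ≈ -362.02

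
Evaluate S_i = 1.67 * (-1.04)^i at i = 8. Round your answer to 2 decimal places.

S_8 = 1.67 * (-1.04)^8 ≈ 1.67 * 1.3686 ≈ 2.29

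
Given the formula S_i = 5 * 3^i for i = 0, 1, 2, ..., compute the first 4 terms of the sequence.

This is a geometric sequence.
i=0: S_0 = 5 * 3^0 = 5
i=1: S_1 = 5 * 3^1 = 15
i=2: S_2 = 5 * 3^2 = 45
i=3: S_3 = 5 * 3^3 = 135
The first 4 terms are: [5, 15, 45, 135]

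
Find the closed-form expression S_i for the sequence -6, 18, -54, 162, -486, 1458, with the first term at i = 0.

Check ratios: 18 / -6 = -3.0
Common ratio r = -3.
First term a = -6.
Formula: S_i = -6 * (-3)^i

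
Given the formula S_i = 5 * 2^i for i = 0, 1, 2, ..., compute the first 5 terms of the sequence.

This is a geometric sequence.
i=0: S_0 = 5 * 2^0 = 5
i=1: S_1 = 5 * 2^1 = 10
i=2: S_2 = 5 * 2^2 = 20
i=3: S_3 = 5 * 2^3 = 40
i=4: S_4 = 5 * 2^4 = 80
The first 5 terms are: [5, 10, 20, 40, 80]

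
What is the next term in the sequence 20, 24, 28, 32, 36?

Differences: 24 - 20 = 4
This is an arithmetic sequence with common difference d = 4.
Next term = 36 + 4 = 40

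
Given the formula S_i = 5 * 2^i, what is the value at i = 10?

S_10 = 5 * 2^10 = 5 * 1024 = 5120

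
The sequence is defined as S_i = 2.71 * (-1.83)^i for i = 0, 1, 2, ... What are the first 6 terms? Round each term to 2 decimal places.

This is a geometric sequence.
i=0: S_0 = 2.71 * (-1.83)^0 = 2.71
i=1: S_1 = 2.71 * (-1.83)^1 ≈ -4.96
i=2: S_2 = 2.71 * (-1.83)^2 ≈ 9.08
i=3: S_3 = 2.71 * (-1.83)^3 ≈ -16.61
i=4: S_4 = 2.71 * (-1.83)^4 ≈ 30.39
i=5: S_5 = 2.71 * (-1.83)^5 ≈ -55.62
The first 6 terms are: [2.71, -4.96, 9.08, -16.61, 30.39, -55.62]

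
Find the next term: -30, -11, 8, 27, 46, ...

Differences: -11 - -30 = 19
This is an arithmetic sequence with common difference d = 19.
Next term = 46 + 19 = 65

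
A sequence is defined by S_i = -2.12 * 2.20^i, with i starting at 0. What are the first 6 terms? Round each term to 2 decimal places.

This is a geometric sequence.
i=0: S_0 = -2.12 * 2.2^0 = -2.12
i=1: S_1 = -2.12 * 2.2^1 ≈ -4.66
i=2: S_2 = -2.12 * 2.2^2 ≈ -10.26
i=3: S_3 = -2.12 * 2.2^3 ≈ -22.57
i=4: S_4 = -2.12 * 2.2^4 ≈ -49.66
i=5: S_5 = -2.12 * 2.2^5 ≈ -109.26
The first 6 terms are: [-2.12, -4.66, -10.26, -22.57, -49.66, -109.26]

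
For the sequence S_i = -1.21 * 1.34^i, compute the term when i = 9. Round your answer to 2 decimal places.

S_9 = -1.21 * 1.34^9 ≈ -1.21 * 13.9297 ≈ -16.85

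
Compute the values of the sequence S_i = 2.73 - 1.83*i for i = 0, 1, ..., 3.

This is an arithmetic sequence.
i=0: S_0 = 2.73 + -1.83*0 = 2.73
i=1: S_1 = 2.73 + -1.83*1 = 0.9
i=2: S_2 = 2.73 + -1.83*2 = -0.93
i=3: S_3 = 2.73 + -1.83*3 = -2.76
The first 4 terms are: [2.73, 0.9, -0.93, -2.76]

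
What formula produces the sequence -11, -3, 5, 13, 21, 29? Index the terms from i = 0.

Check differences: -3 - -11 = 8
5 - -3 = 8
Common difference d = 8.
First term a = -11.
Formula: S_i = -11 + 8*i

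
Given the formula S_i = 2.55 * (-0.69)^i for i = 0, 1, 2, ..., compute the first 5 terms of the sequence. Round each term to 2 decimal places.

This is a geometric sequence.
i=0: S_0 = 2.55 * (-0.69)^0 = 2.55
i=1: S_1 = 2.55 * (-0.69)^1 ≈ -1.76
i=2: S_2 = 2.55 * (-0.69)^2 ≈ 1.21
i=3: S_3 = 2.55 * (-0.69)^3 ≈ -0.84
i=4: S_4 = 2.55 * (-0.69)^4 ≈ 0.58
The first 5 terms are: [2.55, -1.76, 1.21, -0.84, 0.58]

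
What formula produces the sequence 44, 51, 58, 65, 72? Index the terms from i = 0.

Check differences: 51 - 44 = 7
58 - 51 = 7
Common difference d = 7.
First term a = 44.
Formula: S_i = 44 + 7*i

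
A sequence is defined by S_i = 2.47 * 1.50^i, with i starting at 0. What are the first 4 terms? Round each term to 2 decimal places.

This is a geometric sequence.
i=0: S_0 = 2.47 * 1.5^0 = 2.47
i=1: S_1 = 2.47 * 1.5^1 ≈ 3.71
i=2: S_2 = 2.47 * 1.5^2 ≈ 5.56
i=3: S_3 = 2.47 * 1.5^3 ≈ 8.34
The first 4 terms are: [2.47, 3.71, 5.56, 8.34]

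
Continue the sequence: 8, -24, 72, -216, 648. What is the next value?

Ratios: -24 / 8 = -3.0
This is a geometric sequence with common ratio r = -3.
Next term = 648 * -3 = -1944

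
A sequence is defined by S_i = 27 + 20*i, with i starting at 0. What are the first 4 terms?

This is an arithmetic sequence.
i=0: S_0 = 27 + 20*0 = 27
i=1: S_1 = 27 + 20*1 = 47
i=2: S_2 = 27 + 20*2 = 67
i=3: S_3 = 27 + 20*3 = 87
The first 4 terms are: [27, 47, 67, 87]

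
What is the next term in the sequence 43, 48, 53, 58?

Differences: 48 - 43 = 5
This is an arithmetic sequence with common difference d = 5.
Next term = 58 + 5 = 63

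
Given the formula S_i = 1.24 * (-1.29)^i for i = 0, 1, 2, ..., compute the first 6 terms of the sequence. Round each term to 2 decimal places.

This is a geometric sequence.
i=0: S_0 = 1.24 * (-1.29)^0 = 1.24
i=1: S_1 = 1.24 * (-1.29)^1 ≈ -1.6
i=2: S_2 = 1.24 * (-1.29)^2 ≈ 2.06
i=3: S_3 = 1.24 * (-1.29)^3 ≈ -2.66
i=4: S_4 = 1.24 * (-1.29)^4 ≈ 3.43
i=5: S_5 = 1.24 * (-1.29)^5 ≈ -4.43
The first 6 terms are: [1.24, -1.6, 2.06, -2.66, 3.43, -4.43]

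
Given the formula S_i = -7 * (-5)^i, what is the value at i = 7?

S_7 = -7 * (-5)^7 = -7 * -78125 = 546875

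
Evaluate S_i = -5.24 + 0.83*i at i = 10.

S_10 = -5.24 + 0.83*10 = -5.24 + 8.3 = 3.06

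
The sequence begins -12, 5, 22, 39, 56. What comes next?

Differences: 5 - -12 = 17
This is an arithmetic sequence with common difference d = 17.
Next term = 56 + 17 = 73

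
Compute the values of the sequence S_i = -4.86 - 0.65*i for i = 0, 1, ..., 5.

This is an arithmetic sequence.
i=0: S_0 = -4.86 + -0.65*0 = -4.86
i=1: S_1 = -4.86 + -0.65*1 = -5.51
i=2: S_2 = -4.86 + -0.65*2 = -6.16
i=3: S_3 = -4.86 + -0.65*3 = -6.81
i=4: S_4 = -4.86 + -0.65*4 = -7.46
i=5: S_5 = -4.86 + -0.65*5 = -8.11
The first 6 terms are: [-4.86, -5.51, -6.16, -6.81, -7.46, -8.11]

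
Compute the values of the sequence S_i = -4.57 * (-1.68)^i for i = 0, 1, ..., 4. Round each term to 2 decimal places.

This is a geometric sequence.
i=0: S_0 = -4.57 * (-1.68)^0 = -4.57
i=1: S_1 = -4.57 * (-1.68)^1 ≈ 7.68
i=2: S_2 = -4.57 * (-1.68)^2 ≈ -12.9
i=3: S_3 = -4.57 * (-1.68)^3 ≈ 21.67
i=4: S_4 = -4.57 * (-1.68)^4 ≈ -36.4
The first 5 terms are: [-4.57, 7.68, -12.9, 21.67, -36.4]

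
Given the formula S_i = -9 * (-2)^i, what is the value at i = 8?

S_8 = -9 * (-2)^8 = -9 * 256 = -2304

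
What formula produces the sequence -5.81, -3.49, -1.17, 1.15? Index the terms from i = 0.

Check differences: -3.49 - -5.81 = 2.32
-1.17 - -3.49 = 2.32
Common difference d = 2.32.
First term a = -5.81.
Formula: S_i = -5.81 + 2.32*i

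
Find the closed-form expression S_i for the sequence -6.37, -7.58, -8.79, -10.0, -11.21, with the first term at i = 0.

Check differences: -7.58 - -6.37 = -1.21
-8.79 - -7.58 = -1.21
Common difference d = -1.21.
First term a = -6.37.
Formula: S_i = -6.37 - 1.21*i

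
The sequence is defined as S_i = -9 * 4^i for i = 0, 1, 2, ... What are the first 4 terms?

This is a geometric sequence.
i=0: S_0 = -9 * 4^0 = -9
i=1: S_1 = -9 * 4^1 = -36
i=2: S_2 = -9 * 4^2 = -144
i=3: S_3 = -9 * 4^3 = -576
The first 4 terms are: [-9, -36, -144, -576]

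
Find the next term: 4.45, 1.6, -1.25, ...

Differences: 1.6 - 4.45 = -2.85
This is an arithmetic sequence with common difference d = -2.85.
Next term = -1.25 + -2.85 = -4.1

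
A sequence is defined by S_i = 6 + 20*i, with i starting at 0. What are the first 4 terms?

This is an arithmetic sequence.
i=0: S_0 = 6 + 20*0 = 6
i=1: S_1 = 6 + 20*1 = 26
i=2: S_2 = 6 + 20*2 = 46
i=3: S_3 = 6 + 20*3 = 66
The first 4 terms are: [6, 26, 46, 66]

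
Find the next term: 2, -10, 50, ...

Ratios: -10 / 2 = -5.0
This is a geometric sequence with common ratio r = -5.
Next term = 50 * -5 = -250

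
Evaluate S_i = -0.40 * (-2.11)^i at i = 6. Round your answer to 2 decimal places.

S_6 = -0.4 * (-2.11)^6 ≈ -0.4 * 88.2459 ≈ -35.3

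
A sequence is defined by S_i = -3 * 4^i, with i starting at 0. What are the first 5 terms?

This is a geometric sequence.
i=0: S_0 = -3 * 4^0 = -3
i=1: S_1 = -3 * 4^1 = -12
i=2: S_2 = -3 * 4^2 = -48
i=3: S_3 = -3 * 4^3 = -192
i=4: S_4 = -3 * 4^4 = -768
The first 5 terms are: [-3, -12, -48, -192, -768]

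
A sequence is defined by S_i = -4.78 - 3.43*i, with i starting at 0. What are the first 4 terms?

This is an arithmetic sequence.
i=0: S_0 = -4.78 + -3.43*0 = -4.78
i=1: S_1 = -4.78 + -3.43*1 = -8.21
i=2: S_2 = -4.78 + -3.43*2 = -11.64
i=3: S_3 = -4.78 + -3.43*3 = -15.07
The first 4 terms are: [-4.78, -8.21, -11.64, -15.07]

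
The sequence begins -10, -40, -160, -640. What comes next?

Ratios: -40 / -10 = 4.0
This is a geometric sequence with common ratio r = 4.
Next term = -640 * 4 = -2560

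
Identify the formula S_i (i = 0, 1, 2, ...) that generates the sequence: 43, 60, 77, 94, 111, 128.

Check differences: 60 - 43 = 17
77 - 60 = 17
Common difference d = 17.
First term a = 43.
Formula: S_i = 43 + 17*i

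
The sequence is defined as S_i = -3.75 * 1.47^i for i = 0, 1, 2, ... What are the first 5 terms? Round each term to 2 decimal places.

This is a geometric sequence.
i=0: S_0 = -3.75 * 1.47^0 = -3.75
i=1: S_1 = -3.75 * 1.47^1 ≈ -5.51
i=2: S_2 = -3.75 * 1.47^2 ≈ -8.1
i=3: S_3 = -3.75 * 1.47^3 ≈ -11.91
i=4: S_4 = -3.75 * 1.47^4 ≈ -17.51
The first 5 terms are: [-3.75, -5.51, -8.1, -11.91, -17.51]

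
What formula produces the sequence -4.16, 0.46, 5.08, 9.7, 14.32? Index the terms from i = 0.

Check differences: 0.46 - -4.16 = 4.62
5.08 - 0.46 = 4.62
Common difference d = 4.62.
First term a = -4.16.
Formula: S_i = -4.16 + 4.62*i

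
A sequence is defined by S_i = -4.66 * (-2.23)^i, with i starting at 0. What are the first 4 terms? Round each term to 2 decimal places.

This is a geometric sequence.
i=0: S_0 = -4.66 * (-2.23)^0 = -4.66
i=1: S_1 = -4.66 * (-2.23)^1 ≈ 10.39
i=2: S_2 = -4.66 * (-2.23)^2 ≈ -23.17
i=3: S_3 = -4.66 * (-2.23)^3 ≈ 51.68
The first 4 terms are: [-4.66, 10.39, -23.17, 51.68]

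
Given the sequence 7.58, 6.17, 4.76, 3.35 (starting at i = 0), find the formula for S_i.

Check differences: 6.17 - 7.58 = -1.41
4.76 - 6.17 = -1.41
Common difference d = -1.41.
First term a = 7.58.
Formula: S_i = 7.58 - 1.41*i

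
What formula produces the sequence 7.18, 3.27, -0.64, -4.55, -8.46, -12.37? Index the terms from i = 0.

Check differences: 3.27 - 7.18 = -3.91
-0.64 - 3.27 = -3.91
Common difference d = -3.91.
First term a = 7.18.
Formula: S_i = 7.18 - 3.91*i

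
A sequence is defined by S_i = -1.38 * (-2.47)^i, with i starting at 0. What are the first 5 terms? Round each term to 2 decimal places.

This is a geometric sequence.
i=0: S_0 = -1.38 * (-2.47)^0 = -1.38
i=1: S_1 = -1.38 * (-2.47)^1 ≈ 3.41
i=2: S_2 = -1.38 * (-2.47)^2 ≈ -8.42
i=3: S_3 = -1.38 * (-2.47)^3 ≈ 20.8
i=4: S_4 = -1.38 * (-2.47)^4 ≈ -51.36
The first 5 terms are: [-1.38, 3.41, -8.42, 20.8, -51.36]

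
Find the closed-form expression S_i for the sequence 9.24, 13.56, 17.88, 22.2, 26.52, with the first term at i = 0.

Check differences: 13.56 - 9.24 = 4.32
17.88 - 13.56 = 4.32
Common difference d = 4.32.
First term a = 9.24.
Formula: S_i = 9.24 + 4.32*i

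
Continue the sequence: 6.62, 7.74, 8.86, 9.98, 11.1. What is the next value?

Differences: 7.74 - 6.62 = 1.12
This is an arithmetic sequence with common difference d = 1.12.
Next term = 11.1 + 1.12 = 12.22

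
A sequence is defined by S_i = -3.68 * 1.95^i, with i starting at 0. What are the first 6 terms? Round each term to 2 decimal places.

This is a geometric sequence.
i=0: S_0 = -3.68 * 1.95^0 = -3.68
i=1: S_1 = -3.68 * 1.95^1 ≈ -7.18
i=2: S_2 = -3.68 * 1.95^2 ≈ -13.99
i=3: S_3 = -3.68 * 1.95^3 ≈ -27.29
i=4: S_4 = -3.68 * 1.95^4 ≈ -53.21
i=5: S_5 = -3.68 * 1.95^5 ≈ -103.76
The first 6 terms are: [-3.68, -7.18, -13.99, -27.29, -53.21, -103.76]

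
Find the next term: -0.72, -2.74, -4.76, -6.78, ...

Differences: -2.74 - -0.72 = -2.02
This is an arithmetic sequence with common difference d = -2.02.
Next term = -6.78 + -2.02 = -8.8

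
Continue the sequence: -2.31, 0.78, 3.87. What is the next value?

Differences: 0.78 - -2.31 = 3.09
This is an arithmetic sequence with common difference d = 3.09.
Next term = 3.87 + 3.09 = 6.96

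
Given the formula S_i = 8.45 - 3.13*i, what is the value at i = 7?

S_7 = 8.45 + -3.13*7 = 8.45 + -21.91 = -13.46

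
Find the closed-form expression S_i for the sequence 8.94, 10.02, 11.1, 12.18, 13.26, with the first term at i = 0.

Check differences: 10.02 - 8.94 = 1.08
11.1 - 10.02 = 1.08
Common difference d = 1.08.
First term a = 8.94.
Formula: S_i = 8.94 + 1.08*i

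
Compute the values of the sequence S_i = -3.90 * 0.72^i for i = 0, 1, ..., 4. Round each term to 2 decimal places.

This is a geometric sequence.
i=0: S_0 = -3.9 * 0.72^0 = -3.9
i=1: S_1 = -3.9 * 0.72^1 ≈ -2.81
i=2: S_2 = -3.9 * 0.72^2 ≈ -2.02
i=3: S_3 = -3.9 * 0.72^3 ≈ -1.46
i=4: S_4 = -3.9 * 0.72^4 ≈ -1.05
The first 5 terms are: [-3.9, -2.81, -2.02, -1.46, -1.05]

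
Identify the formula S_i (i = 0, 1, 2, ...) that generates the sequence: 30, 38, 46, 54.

Check differences: 38 - 30 = 8
46 - 38 = 8
Common difference d = 8.
First term a = 30.
Formula: S_i = 30 + 8*i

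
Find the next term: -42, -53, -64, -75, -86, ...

Differences: -53 - -42 = -11
This is an arithmetic sequence with common difference d = -11.
Next term = -86 + -11 = -97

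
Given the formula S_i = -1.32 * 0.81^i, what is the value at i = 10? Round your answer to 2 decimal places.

S_10 = -1.32 * 0.81^10 ≈ -1.32 * 0.1216 ≈ -0.16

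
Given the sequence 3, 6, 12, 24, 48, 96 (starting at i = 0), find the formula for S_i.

Check ratios: 6 / 3 = 2.0
Common ratio r = 2.
First term a = 3.
Formula: S_i = 3 * 2^i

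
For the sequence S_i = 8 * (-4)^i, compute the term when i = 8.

S_8 = 8 * (-4)^8 = 8 * 65536 = 524288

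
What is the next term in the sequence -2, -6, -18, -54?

Ratios: -6 / -2 = 3.0
This is a geometric sequence with common ratio r = 3.
Next term = -54 * 3 = -162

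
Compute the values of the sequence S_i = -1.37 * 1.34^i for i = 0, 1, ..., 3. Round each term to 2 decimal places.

This is a geometric sequence.
i=0: S_0 = -1.37 * 1.34^0 = -1.37
i=1: S_1 = -1.37 * 1.34^1 ≈ -1.84
i=2: S_2 = -1.37 * 1.34^2 ≈ -2.46
i=3: S_3 = -1.37 * 1.34^3 ≈ -3.3
The first 4 terms are: [-1.37, -1.84, -2.46, -3.3]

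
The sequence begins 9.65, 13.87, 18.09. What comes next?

Differences: 13.87 - 9.65 = 4.22
This is an arithmetic sequence with common difference d = 4.22.
Next term = 18.09 + 4.22 = 22.31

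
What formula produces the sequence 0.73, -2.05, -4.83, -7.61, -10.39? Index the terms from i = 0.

Check differences: -2.05 - 0.73 = -2.78
-4.83 - -2.05 = -2.78
Common difference d = -2.78.
First term a = 0.73.
Formula: S_i = 0.73 - 2.78*i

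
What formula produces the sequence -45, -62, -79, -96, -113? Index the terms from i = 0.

Check differences: -62 - -45 = -17
-79 - -62 = -17
Common difference d = -17.
First term a = -45.
Formula: S_i = -45 - 17*i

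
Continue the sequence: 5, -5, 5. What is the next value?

Ratios: -5 / 5 = -1.0
This is a geometric sequence with common ratio r = -1.
Next term = 5 * -1 = -5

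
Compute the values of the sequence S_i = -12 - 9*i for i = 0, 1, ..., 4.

This is an arithmetic sequence.
i=0: S_0 = -12 + -9*0 = -12
i=1: S_1 = -12 + -9*1 = -21
i=2: S_2 = -12 + -9*2 = -30
i=3: S_3 = -12 + -9*3 = -39
i=4: S_4 = -12 + -9*4 = -48
The first 5 terms are: [-12, -21, -30, -39, -48]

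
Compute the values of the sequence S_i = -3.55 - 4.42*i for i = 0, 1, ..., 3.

This is an arithmetic sequence.
i=0: S_0 = -3.55 + -4.42*0 = -3.55
i=1: S_1 = -3.55 + -4.42*1 = -7.97
i=2: S_2 = -3.55 + -4.42*2 = -12.39
i=3: S_3 = -3.55 + -4.42*3 = -16.81
The first 4 terms are: [-3.55, -7.97, -12.39, -16.81]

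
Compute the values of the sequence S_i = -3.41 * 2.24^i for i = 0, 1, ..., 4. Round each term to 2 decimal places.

This is a geometric sequence.
i=0: S_0 = -3.41 * 2.24^0 = -3.41
i=1: S_1 = -3.41 * 2.24^1 ≈ -7.64
i=2: S_2 = -3.41 * 2.24^2 ≈ -17.11
i=3: S_3 = -3.41 * 2.24^3 ≈ -38.33
i=4: S_4 = -3.41 * 2.24^4 ≈ -85.85
The first 5 terms are: [-3.41, -7.64, -17.11, -38.33, -85.85]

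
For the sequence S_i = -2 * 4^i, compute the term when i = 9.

S_9 = -2 * 4^9 = -2 * 262144 = -524288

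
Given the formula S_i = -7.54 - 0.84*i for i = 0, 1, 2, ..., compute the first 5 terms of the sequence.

This is an arithmetic sequence.
i=0: S_0 = -7.54 + -0.84*0 = -7.54
i=1: S_1 = -7.54 + -0.84*1 = -8.38
i=2: S_2 = -7.54 + -0.84*2 = -9.22
i=3: S_3 = -7.54 + -0.84*3 = -10.06
i=4: S_4 = -7.54 + -0.84*4 = -10.9
The first 5 terms are: [-7.54, -8.38, -9.22, -10.06, -10.9]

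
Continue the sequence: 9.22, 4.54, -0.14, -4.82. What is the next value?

Differences: 4.54 - 9.22 = -4.68
This is an arithmetic sequence with common difference d = -4.68.
Next term = -4.82 + -4.68 = -9.5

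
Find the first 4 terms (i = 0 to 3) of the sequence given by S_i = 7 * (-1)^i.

This is a geometric sequence.
i=0: S_0 = 7 * (-1)^0 = 7
i=1: S_1 = 7 * (-1)^1 = -7
i=2: S_2 = 7 * (-1)^2 = 7
i=3: S_3 = 7 * (-1)^3 = -7
The first 4 terms are: [7, -7, 7, -7]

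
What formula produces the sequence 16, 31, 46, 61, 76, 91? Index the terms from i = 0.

Check differences: 31 - 16 = 15
46 - 31 = 15
Common difference d = 15.
First term a = 16.
Formula: S_i = 16 + 15*i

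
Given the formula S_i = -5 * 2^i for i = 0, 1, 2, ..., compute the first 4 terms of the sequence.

This is a geometric sequence.
i=0: S_0 = -5 * 2^0 = -5
i=1: S_1 = -5 * 2^1 = -10
i=2: S_2 = -5 * 2^2 = -20
i=3: S_3 = -5 * 2^3 = -40
The first 4 terms are: [-5, -10, -20, -40]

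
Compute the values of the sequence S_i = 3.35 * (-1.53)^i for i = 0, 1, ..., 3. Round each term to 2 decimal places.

This is a geometric sequence.
i=0: S_0 = 3.35 * (-1.53)^0 = 3.35
i=1: S_1 = 3.35 * (-1.53)^1 ≈ -5.13
i=2: S_2 = 3.35 * (-1.53)^2 ≈ 7.84
i=3: S_3 = 3.35 * (-1.53)^3 ≈ -12.0
The first 4 terms are: [3.35, -5.13, 7.84, -12.0]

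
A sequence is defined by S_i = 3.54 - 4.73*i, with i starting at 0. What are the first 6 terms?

This is an arithmetic sequence.
i=0: S_0 = 3.54 + -4.73*0 = 3.54
i=1: S_1 = 3.54 + -4.73*1 = -1.19
i=2: S_2 = 3.54 + -4.73*2 = -5.92
i=3: S_3 = 3.54 + -4.73*3 = -10.65
i=4: S_4 = 3.54 + -4.73*4 = -15.38
i=5: S_5 = 3.54 + -4.73*5 = -20.11
The first 6 terms are: [3.54, -1.19, -5.92, -10.65, -15.38, -20.11]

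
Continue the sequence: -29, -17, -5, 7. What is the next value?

Differences: -17 - -29 = 12
This is an arithmetic sequence with common difference d = 12.
Next term = 7 + 12 = 19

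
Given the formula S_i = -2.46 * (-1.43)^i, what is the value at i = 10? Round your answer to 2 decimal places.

S_10 = -2.46 * (-1.43)^10 ≈ -2.46 * 35.7569 ≈ -87.96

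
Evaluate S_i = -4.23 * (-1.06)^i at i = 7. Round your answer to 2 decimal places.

S_7 = -4.23 * (-1.06)^7 ≈ -4.23 * -1.5036 ≈ 6.36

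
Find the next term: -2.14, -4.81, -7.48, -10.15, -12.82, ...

Differences: -4.81 - -2.14 = -2.67
This is an arithmetic sequence with common difference d = -2.67.
Next term = -12.82 + -2.67 = -15.49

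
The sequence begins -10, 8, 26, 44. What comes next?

Differences: 8 - -10 = 18
This is an arithmetic sequence with common difference d = 18.
Next term = 44 + 18 = 62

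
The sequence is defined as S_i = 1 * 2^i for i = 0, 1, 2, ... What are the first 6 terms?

This is a geometric sequence.
i=0: S_0 = 1 * 2^0 = 1
i=1: S_1 = 1 * 2^1 = 2
i=2: S_2 = 1 * 2^2 = 4
i=3: S_3 = 1 * 2^3 = 8
i=4: S_4 = 1 * 2^4 = 16
i=5: S_5 = 1 * 2^5 = 32
The first 6 terms are: [1, 2, 4, 8, 16, 32]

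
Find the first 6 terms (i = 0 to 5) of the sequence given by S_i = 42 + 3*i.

This is an arithmetic sequence.
i=0: S_0 = 42 + 3*0 = 42
i=1: S_1 = 42 + 3*1 = 45
i=2: S_2 = 42 + 3*2 = 48
i=3: S_3 = 42 + 3*3 = 51
i=4: S_4 = 42 + 3*4 = 54
i=5: S_5 = 42 + 3*5 = 57
The first 6 terms are: [42, 45, 48, 51, 54, 57]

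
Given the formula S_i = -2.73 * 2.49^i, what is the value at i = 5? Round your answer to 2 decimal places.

S_5 = -2.73 * 2.49^5 ≈ -2.73 * 95.7187 ≈ -261.31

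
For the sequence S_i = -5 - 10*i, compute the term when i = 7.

S_7 = -5 + -10*7 = -5 + -70 = -75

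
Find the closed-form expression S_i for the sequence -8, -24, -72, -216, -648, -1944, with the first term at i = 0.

Check ratios: -24 / -8 = 3.0
Common ratio r = 3.
First term a = -8.
Formula: S_i = -8 * 3^i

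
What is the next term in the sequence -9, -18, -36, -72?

Ratios: -18 / -9 = 2.0
This is a geometric sequence with common ratio r = 2.
Next term = -72 * 2 = -144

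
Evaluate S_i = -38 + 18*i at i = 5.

S_5 = -38 + 18*5 = -38 + 90 = 52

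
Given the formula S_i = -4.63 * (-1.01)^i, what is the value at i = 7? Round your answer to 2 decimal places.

S_7 = -4.63 * (-1.01)^7 ≈ -4.63 * -1.0721 ≈ 4.96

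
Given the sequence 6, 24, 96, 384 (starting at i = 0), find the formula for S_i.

Check ratios: 24 / 6 = 4.0
Common ratio r = 4.
First term a = 6.
Formula: S_i = 6 * 4^i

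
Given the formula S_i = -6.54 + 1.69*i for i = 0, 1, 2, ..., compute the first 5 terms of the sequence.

This is an arithmetic sequence.
i=0: S_0 = -6.54 + 1.69*0 = -6.54
i=1: S_1 = -6.54 + 1.69*1 = -4.85
i=2: S_2 = -6.54 + 1.69*2 = -3.16
i=3: S_3 = -6.54 + 1.69*3 = -1.47
i=4: S_4 = -6.54 + 1.69*4 = 0.22
The first 5 terms are: [-6.54, -4.85, -3.16, -1.47, 0.22]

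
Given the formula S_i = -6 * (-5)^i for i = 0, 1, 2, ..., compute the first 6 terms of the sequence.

This is a geometric sequence.
i=0: S_0 = -6 * (-5)^0 = -6
i=1: S_1 = -6 * (-5)^1 = 30
i=2: S_2 = -6 * (-5)^2 = -150
i=3: S_3 = -6 * (-5)^3 = 750
i=4: S_4 = -6 * (-5)^4 = -3750
i=5: S_5 = -6 * (-5)^5 = 18750
The first 6 terms are: [-6, 30, -150, 750, -3750, 18750]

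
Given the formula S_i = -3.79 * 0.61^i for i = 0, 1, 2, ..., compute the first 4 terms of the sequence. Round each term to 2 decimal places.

This is a geometric sequence.
i=0: S_0 = -3.79 * 0.61^0 = -3.79
i=1: S_1 = -3.79 * 0.61^1 ≈ -2.31
i=2: S_2 = -3.79 * 0.61^2 ≈ -1.41
i=3: S_3 = -3.79 * 0.61^3 ≈ -0.86
The first 4 terms are: [-3.79, -2.31, -1.41, -0.86]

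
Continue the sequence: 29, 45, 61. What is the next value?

Differences: 45 - 29 = 16
This is an arithmetic sequence with common difference d = 16.
Next term = 61 + 16 = 77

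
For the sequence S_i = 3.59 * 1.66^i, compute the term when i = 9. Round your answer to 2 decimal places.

S_9 = 3.59 * 1.66^9 ≈ 3.59 * 95.7134 ≈ 343.61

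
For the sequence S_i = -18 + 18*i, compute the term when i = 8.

S_8 = -18 + 18*8 = -18 + 144 = 126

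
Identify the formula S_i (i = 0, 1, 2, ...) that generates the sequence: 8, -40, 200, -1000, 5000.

Check ratios: -40 / 8 = -5.0
Common ratio r = -5.
First term a = 8.
Formula: S_i = 8 * (-5)^i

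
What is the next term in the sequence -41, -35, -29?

Differences: -35 - -41 = 6
This is an arithmetic sequence with common difference d = 6.
Next term = -29 + 6 = -23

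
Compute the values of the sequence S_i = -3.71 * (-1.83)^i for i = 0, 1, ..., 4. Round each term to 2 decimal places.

This is a geometric sequence.
i=0: S_0 = -3.71 * (-1.83)^0 = -3.71
i=1: S_1 = -3.71 * (-1.83)^1 ≈ 6.79
i=2: S_2 = -3.71 * (-1.83)^2 ≈ -12.42
i=3: S_3 = -3.71 * (-1.83)^3 ≈ 22.74
i=4: S_4 = -3.71 * (-1.83)^4 ≈ -41.61
The first 5 terms are: [-3.71, 6.79, -12.42, 22.74, -41.61]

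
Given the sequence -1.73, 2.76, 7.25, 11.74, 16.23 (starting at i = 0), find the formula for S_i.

Check differences: 2.76 - -1.73 = 4.49
7.25 - 2.76 = 4.49
Common difference d = 4.49.
First term a = -1.73.
Formula: S_i = -1.73 + 4.49*i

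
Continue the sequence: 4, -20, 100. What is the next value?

Ratios: -20 / 4 = -5.0
This is a geometric sequence with common ratio r = -5.
Next term = 100 * -5 = -500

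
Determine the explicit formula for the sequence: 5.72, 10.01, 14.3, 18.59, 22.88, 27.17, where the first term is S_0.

Check differences: 10.01 - 5.72 = 4.29
14.3 - 10.01 = 4.29
Common difference d = 4.29.
First term a = 5.72.
Formula: S_i = 5.72 + 4.29*i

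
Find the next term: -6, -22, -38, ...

Differences: -22 - -6 = -16
This is an arithmetic sequence with common difference d = -16.
Next term = -38 + -16 = -54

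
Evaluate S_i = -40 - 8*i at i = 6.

S_6 = -40 + -8*6 = -40 + -48 = -88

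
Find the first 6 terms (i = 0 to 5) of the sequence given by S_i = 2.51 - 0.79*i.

This is an arithmetic sequence.
i=0: S_0 = 2.51 + -0.79*0 = 2.51
i=1: S_1 = 2.51 + -0.79*1 = 1.72
i=2: S_2 = 2.51 + -0.79*2 = 0.93
i=3: S_3 = 2.51 + -0.79*3 = 0.14
i=4: S_4 = 2.51 + -0.79*4 = -0.65
i=5: S_5 = 2.51 + -0.79*5 = -1.44
The first 6 terms are: [2.51, 1.72, 0.93, 0.14, -0.65, -1.44]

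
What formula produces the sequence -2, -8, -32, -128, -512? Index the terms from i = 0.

Check ratios: -8 / -2 = 4.0
Common ratio r = 4.
First term a = -2.
Formula: S_i = -2 * 4^i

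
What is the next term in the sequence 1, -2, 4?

Ratios: -2 / 1 = -2.0
This is a geometric sequence with common ratio r = -2.
Next term = 4 * -2 = -8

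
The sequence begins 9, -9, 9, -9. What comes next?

Ratios: -9 / 9 = -1.0
This is a geometric sequence with common ratio r = -1.
Next term = -9 * -1 = 9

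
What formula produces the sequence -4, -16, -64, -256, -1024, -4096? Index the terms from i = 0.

Check ratios: -16 / -4 = 4.0
Common ratio r = 4.
First term a = -4.
Formula: S_i = -4 * 4^i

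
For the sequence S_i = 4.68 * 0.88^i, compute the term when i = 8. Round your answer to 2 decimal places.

S_8 = 4.68 * 0.88^8 ≈ 4.68 * 0.3596 ≈ 1.68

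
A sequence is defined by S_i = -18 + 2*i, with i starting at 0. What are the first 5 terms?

This is an arithmetic sequence.
i=0: S_0 = -18 + 2*0 = -18
i=1: S_1 = -18 + 2*1 = -16
i=2: S_2 = -18 + 2*2 = -14
i=3: S_3 = -18 + 2*3 = -12
i=4: S_4 = -18 + 2*4 = -10
The first 5 terms are: [-18, -16, -14, -12, -10]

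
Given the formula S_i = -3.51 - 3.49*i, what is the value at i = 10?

S_10 = -3.51 + -3.49*10 = -3.51 + -34.9 = -38.41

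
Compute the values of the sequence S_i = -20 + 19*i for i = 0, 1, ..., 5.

This is an arithmetic sequence.
i=0: S_0 = -20 + 19*0 = -20
i=1: S_1 = -20 + 19*1 = -1
i=2: S_2 = -20 + 19*2 = 18
i=3: S_3 = -20 + 19*3 = 37
i=4: S_4 = -20 + 19*4 = 56
i=5: S_5 = -20 + 19*5 = 75
The first 6 terms are: [-20, -1, 18, 37, 56, 75]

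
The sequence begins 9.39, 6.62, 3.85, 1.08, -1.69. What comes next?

Differences: 6.62 - 9.39 = -2.77
This is an arithmetic sequence with common difference d = -2.77.
Next term = -1.69 + -2.77 = -4.46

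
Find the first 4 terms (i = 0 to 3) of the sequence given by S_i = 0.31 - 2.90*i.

This is an arithmetic sequence.
i=0: S_0 = 0.31 + -2.9*0 = 0.31
i=1: S_1 = 0.31 + -2.9*1 = -2.59
i=2: S_2 = 0.31 + -2.9*2 = -5.49
i=3: S_3 = 0.31 + -2.9*3 = -8.39
The first 4 terms are: [0.31, -2.59, -5.49, -8.39]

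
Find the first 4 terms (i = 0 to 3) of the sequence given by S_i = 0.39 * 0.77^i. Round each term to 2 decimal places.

This is a geometric sequence.
i=0: S_0 = 0.39 * 0.77^0 = 0.39
i=1: S_1 = 0.39 * 0.77^1 ≈ 0.3
i=2: S_2 = 0.39 * 0.77^2 ≈ 0.23
i=3: S_3 = 0.39 * 0.77^3 ≈ 0.18
The first 4 terms are: [0.39, 0.3, 0.23, 0.18]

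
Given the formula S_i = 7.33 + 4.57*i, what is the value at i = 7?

S_7 = 7.33 + 4.57*7 = 7.33 + 31.99 = 39.32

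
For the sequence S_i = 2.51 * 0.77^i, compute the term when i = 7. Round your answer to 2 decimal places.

S_7 = 2.51 * 0.77^7 ≈ 2.51 * 0.1605 ≈ 0.4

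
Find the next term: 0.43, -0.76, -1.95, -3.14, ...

Differences: -0.76 - 0.43 = -1.19
This is an arithmetic sequence with common difference d = -1.19.
Next term = -3.14 + -1.19 = -4.33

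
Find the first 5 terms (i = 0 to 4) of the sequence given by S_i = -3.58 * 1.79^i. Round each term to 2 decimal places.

This is a geometric sequence.
i=0: S_0 = -3.58 * 1.79^0 = -3.58
i=1: S_1 = -3.58 * 1.79^1 ≈ -6.41
i=2: S_2 = -3.58 * 1.79^2 ≈ -11.47
i=3: S_3 = -3.58 * 1.79^3 ≈ -20.53
i=4: S_4 = -3.58 * 1.79^4 ≈ -36.75
The first 5 terms are: [-3.58, -6.41, -11.47, -20.53, -36.75]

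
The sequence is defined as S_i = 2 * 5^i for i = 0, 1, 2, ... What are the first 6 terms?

This is a geometric sequence.
i=0: S_0 = 2 * 5^0 = 2
i=1: S_1 = 2 * 5^1 = 10
i=2: S_2 = 2 * 5^2 = 50
i=3: S_3 = 2 * 5^3 = 250
i=4: S_4 = 2 * 5^4 = 1250
i=5: S_5 = 2 * 5^5 = 6250
The first 6 terms are: [2, 10, 50, 250, 1250, 6250]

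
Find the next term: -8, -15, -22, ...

Differences: -15 - -8 = -7
This is an arithmetic sequence with common difference d = -7.
Next term = -22 + -7 = -29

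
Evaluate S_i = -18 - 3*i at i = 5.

S_5 = -18 + -3*5 = -18 + -15 = -33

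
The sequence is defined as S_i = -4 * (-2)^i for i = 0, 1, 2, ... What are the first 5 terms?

This is a geometric sequence.
i=0: S_0 = -4 * (-2)^0 = -4
i=1: S_1 = -4 * (-2)^1 = 8
i=2: S_2 = -4 * (-2)^2 = -16
i=3: S_3 = -4 * (-2)^3 = 32
i=4: S_4 = -4 * (-2)^4 = -64
The first 5 terms are: [-4, 8, -16, 32, -64]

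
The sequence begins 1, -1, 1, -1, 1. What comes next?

Ratios: -1 / 1 = -1.0
This is a geometric sequence with common ratio r = -1.
Next term = 1 * -1 = -1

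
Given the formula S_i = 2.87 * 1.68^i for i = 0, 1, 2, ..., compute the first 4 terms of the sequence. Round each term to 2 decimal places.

This is a geometric sequence.
i=0: S_0 = 2.87 * 1.68^0 = 2.87
i=1: S_1 = 2.87 * 1.68^1 ≈ 4.82
i=2: S_2 = 2.87 * 1.68^2 ≈ 8.1
i=3: S_3 = 2.87 * 1.68^3 ≈ 13.61
The first 4 terms are: [2.87, 4.82, 8.1, 13.61]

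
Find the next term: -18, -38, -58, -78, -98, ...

Differences: -38 - -18 = -20
This is an arithmetic sequence with common difference d = -20.
Next term = -98 + -20 = -118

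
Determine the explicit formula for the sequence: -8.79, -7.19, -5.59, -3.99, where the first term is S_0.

Check differences: -7.19 - -8.79 = 1.6
-5.59 - -7.19 = 1.6
Common difference d = 1.6.
First term a = -8.79.
Formula: S_i = -8.79 + 1.60*i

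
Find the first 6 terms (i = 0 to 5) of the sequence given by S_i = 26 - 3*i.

This is an arithmetic sequence.
i=0: S_0 = 26 + -3*0 = 26
i=1: S_1 = 26 + -3*1 = 23
i=2: S_2 = 26 + -3*2 = 20
i=3: S_3 = 26 + -3*3 = 17
i=4: S_4 = 26 + -3*4 = 14
i=5: S_5 = 26 + -3*5 = 11
The first 6 terms are: [26, 23, 20, 17, 14, 11]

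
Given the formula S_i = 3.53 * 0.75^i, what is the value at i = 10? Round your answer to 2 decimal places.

S_10 = 3.53 * 0.75^10 ≈ 3.53 * 0.0563 ≈ 0.2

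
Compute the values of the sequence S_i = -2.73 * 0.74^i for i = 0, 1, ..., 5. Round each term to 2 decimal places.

This is a geometric sequence.
i=0: S_0 = -2.73 * 0.74^0 = -2.73
i=1: S_1 = -2.73 * 0.74^1 ≈ -2.02
i=2: S_2 = -2.73 * 0.74^2 ≈ -1.49
i=3: S_3 = -2.73 * 0.74^3 ≈ -1.11
i=4: S_4 = -2.73 * 0.74^4 ≈ -0.82
i=5: S_5 = -2.73 * 0.74^5 ≈ -0.61
The first 6 terms are: [-2.73, -2.02, -1.49, -1.11, -0.82, -0.61]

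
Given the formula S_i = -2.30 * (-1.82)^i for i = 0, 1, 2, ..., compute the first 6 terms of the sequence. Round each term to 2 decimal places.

This is a geometric sequence.
i=0: S_0 = -2.3 * (-1.82)^0 = -2.3
i=1: S_1 = -2.3 * (-1.82)^1 ≈ 4.19
i=2: S_2 = -2.3 * (-1.82)^2 ≈ -7.62
i=3: S_3 = -2.3 * (-1.82)^3 ≈ 13.87
i=4: S_4 = -2.3 * (-1.82)^4 ≈ -25.24
i=5: S_5 = -2.3 * (-1.82)^5 ≈ 45.93
The first 6 terms are: [-2.3, 4.19, -7.62, 13.87, -25.24, 45.93]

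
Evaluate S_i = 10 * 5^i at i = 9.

S_9 = 10 * 5^9 = 10 * 1953125 = 19531250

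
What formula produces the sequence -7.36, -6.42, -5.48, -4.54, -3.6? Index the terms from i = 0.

Check differences: -6.42 - -7.36 = 0.94
-5.48 - -6.42 = 0.94
Common difference d = 0.94.
First term a = -7.36.
Formula: S_i = -7.36 + 0.94*i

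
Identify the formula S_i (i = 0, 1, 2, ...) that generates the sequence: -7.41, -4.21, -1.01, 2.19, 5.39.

Check differences: -4.21 - -7.41 = 3.2
-1.01 - -4.21 = 3.2
Common difference d = 3.2.
First term a = -7.41.
Formula: S_i = -7.41 + 3.20*i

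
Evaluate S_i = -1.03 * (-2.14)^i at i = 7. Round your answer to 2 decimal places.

S_7 = -1.03 * (-2.14)^7 ≈ -1.03 * -205.54 ≈ 211.71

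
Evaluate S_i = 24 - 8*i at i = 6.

S_6 = 24 + -8*6 = 24 + -48 = -24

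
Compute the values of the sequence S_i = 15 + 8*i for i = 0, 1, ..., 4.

This is an arithmetic sequence.
i=0: S_0 = 15 + 8*0 = 15
i=1: S_1 = 15 + 8*1 = 23
i=2: S_2 = 15 + 8*2 = 31
i=3: S_3 = 15 + 8*3 = 39
i=4: S_4 = 15 + 8*4 = 47
The first 5 terms are: [15, 23, 31, 39, 47]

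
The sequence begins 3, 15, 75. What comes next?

Ratios: 15 / 3 = 5.0
This is a geometric sequence with common ratio r = 5.
Next term = 75 * 5 = 375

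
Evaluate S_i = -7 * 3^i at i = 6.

S_6 = -7 * 3^6 = -7 * 729 = -5103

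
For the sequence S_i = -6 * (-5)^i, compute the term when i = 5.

S_5 = -6 * (-5)^5 = -6 * -3125 = 18750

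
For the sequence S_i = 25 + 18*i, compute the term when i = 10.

S_10 = 25 + 18*10 = 25 + 180 = 205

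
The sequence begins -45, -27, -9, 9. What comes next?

Differences: -27 - -45 = 18
This is an arithmetic sequence with common difference d = 18.
Next term = 9 + 18 = 27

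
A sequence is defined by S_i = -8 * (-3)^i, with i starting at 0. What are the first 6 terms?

This is a geometric sequence.
i=0: S_0 = -8 * (-3)^0 = -8
i=1: S_1 = -8 * (-3)^1 = 24
i=2: S_2 = -8 * (-3)^2 = -72
i=3: S_3 = -8 * (-3)^3 = 216
i=4: S_4 = -8 * (-3)^4 = -648
i=5: S_5 = -8 * (-3)^5 = 1944
The first 6 terms are: [-8, 24, -72, 216, -648, 1944]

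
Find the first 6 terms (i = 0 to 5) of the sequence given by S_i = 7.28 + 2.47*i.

This is an arithmetic sequence.
i=0: S_0 = 7.28 + 2.47*0 = 7.28
i=1: S_1 = 7.28 + 2.47*1 = 9.75
i=2: S_2 = 7.28 + 2.47*2 = 12.22
i=3: S_3 = 7.28 + 2.47*3 = 14.69
i=4: S_4 = 7.28 + 2.47*4 = 17.16
i=5: S_5 = 7.28 + 2.47*5 = 19.63
The first 6 terms are: [7.28, 9.75, 12.22, 14.69, 17.16, 19.63]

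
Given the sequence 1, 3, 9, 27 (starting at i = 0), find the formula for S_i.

Check ratios: 3 / 1 = 3.0
Common ratio r = 3.
First term a = 1.
Formula: S_i = 1 * 3^i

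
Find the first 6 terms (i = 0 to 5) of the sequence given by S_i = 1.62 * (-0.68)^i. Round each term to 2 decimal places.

This is a geometric sequence.
i=0: S_0 = 1.62 * (-0.68)^0 = 1.62
i=1: S_1 = 1.62 * (-0.68)^1 ≈ -1.1
i=2: S_2 = 1.62 * (-0.68)^2 ≈ 0.75
i=3: S_3 = 1.62 * (-0.68)^3 ≈ -0.51
i=4: S_4 = 1.62 * (-0.68)^4 ≈ 0.35
i=5: S_5 = 1.62 * (-0.68)^5 ≈ -0.24
The first 6 terms are: [1.62, -1.1, 0.75, -0.51, 0.35, -0.24]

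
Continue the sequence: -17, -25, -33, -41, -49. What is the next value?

Differences: -25 - -17 = -8
This is an arithmetic sequence with common difference d = -8.
Next term = -49 + -8 = -57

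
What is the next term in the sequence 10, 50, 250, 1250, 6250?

Ratios: 50 / 10 = 5.0
This is a geometric sequence with common ratio r = 5.
Next term = 6250 * 5 = 31250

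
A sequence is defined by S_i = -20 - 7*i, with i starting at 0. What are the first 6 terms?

This is an arithmetic sequence.
i=0: S_0 = -20 + -7*0 = -20
i=1: S_1 = -20 + -7*1 = -27
i=2: S_2 = -20 + -7*2 = -34
i=3: S_3 = -20 + -7*3 = -41
i=4: S_4 = -20 + -7*4 = -48
i=5: S_5 = -20 + -7*5 = -55
The first 6 terms are: [-20, -27, -34, -41, -48, -55]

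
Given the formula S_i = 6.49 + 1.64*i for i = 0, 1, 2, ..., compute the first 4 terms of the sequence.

This is an arithmetic sequence.
i=0: S_0 = 6.49 + 1.64*0 = 6.49
i=1: S_1 = 6.49 + 1.64*1 = 8.13
i=2: S_2 = 6.49 + 1.64*2 = 9.77
i=3: S_3 = 6.49 + 1.64*3 = 11.41
The first 4 terms are: [6.49, 8.13, 9.77, 11.41]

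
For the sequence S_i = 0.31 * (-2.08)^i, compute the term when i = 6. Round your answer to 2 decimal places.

S_6 = 0.31 * (-2.08)^6 ≈ 0.31 * 80.9804 ≈ 25.1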